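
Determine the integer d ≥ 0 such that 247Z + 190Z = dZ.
In the PID Z, (a, b) is generated by gcd(a, b). Compute gcd(247, 190) with the extended Euclidean algorithm, tracking rows (r, s, t) with s·247 + t·190 = r:
  row A: (247, 1, 0)   [1·247 + 0·190 = 247]
  row B: (190, 0, 1)   [0·247 + 1·190 = 190]
  247 = 1·190 + 57   → row C = row A − 1·row B = (57, 1, −1)   [check: 1·247 − 1·190 = 57]
  190 = 3·57 + 19   → row D = row B − 3·row C = (19, −3, 4)   [check: −3·247 + 4·190 = 19]
  57 = 3·19 + 0   → remainder 0, stop. gcd = 19 (last nonzero row D).
So gcd(247, 190) = 19, with Bézout identity −3·247 + 4·190 = 19. Containment (⊇): the Bézout identity exhibits 19 as an element of (247, 190), giving (19) ⊆ (247, 190). Containment (⊆): since 19 | 247 and 19 | 190 (247 = 19·13, 190 = 19·10), every Z-linear combination of 247 and 190 is divisible by 19, so (247, 190) ⊆ (19). Therefore (247, 190) = (19), d = 19.

Final answer: (247, 190) = (19); d = 19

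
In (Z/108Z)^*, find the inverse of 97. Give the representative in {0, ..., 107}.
97^(−1) ≡ 49 (mod 108)

Apply the extended Euclidean algorithm to (108, 97), tracking rows (r, s, t) with s·108 + t·97 = r. Each division r_prev = q·r_cur + r_new produces the new row as (previous row) − q·(current row):
  row A: (108, 1, 0)   [1·108 + 0·97 = 108]
  row B: (97, 0, 1)   [0·108 + 1·97 = 97]
  108 = 1·97 + 11   → row C = row A − 1·row B = (11, 1, −1)   [check: 1·108 − 1·97 = 11]
  97 = 8·11 + 9   → row D = row B − 8·row C = (9, −8, 9)   [check: −8·108 + 9·97 = 9]
  11 = 1·9 + 2   → row E = row C − 1·row D = (2, 9, −10)   [check: 9·108 − 10·97 = 2]
  9 = 4·2 + 1   → row F = row D − 4·row E = (1, −44, 49)   [check: −44·108 + 49·97 = 1]
  2 = 2·1 + 0   → remainder 0, stop. gcd = 1 (last nonzero row F).
The gcd is 1, so 97 is invertible mod 108. The last nonzero row gives −44·108 + 49·97 = 1, so t = 49. So 97^(−1) ≡ 49 (mod 108). Verify: 97 · 49 = 4753 ≡ 1 (mod 108). ✓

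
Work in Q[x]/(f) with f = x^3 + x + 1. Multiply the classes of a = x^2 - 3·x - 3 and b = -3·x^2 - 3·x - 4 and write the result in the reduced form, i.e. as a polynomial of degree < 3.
First multiply in Q[x] without reducing: a · b = -3·x^4 + 6·x^3 + 14·x^2 + 21·x + 12. Now divide by f(x) = x^3 + x + 1, eliminating the leading term at each step:
  leading term -3·x^4: subtract (-3·x)·f(x) = -3·x^4 - 3·x^2 - 3·x, leaving 6·x^3 + 17·x^2 + 24·x + 12
  leading term 6·x^3: subtract (6)·f(x) = 6·x^3 + 6·x + 6, leaving 17·x^2 + 18·x + 6
The degree is now < 3, so this is the remainder. Hence a · b ≡ 17·x^2 + 18·x + 6 in Q[x]/(f).

Final answer: a · b ≡ 17·x^2 + 18·x + 6 (mod f(x))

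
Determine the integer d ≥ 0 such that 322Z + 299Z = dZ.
In the PID Z, (a, b) is generated by gcd(a, b). Compute gcd(322, 299) with the extended Euclidean algorithm, tracking rows (r, s, t) with s·322 + t·299 = r:
  row A: (322, 1, 0)   [1·322 + 0·299 = 322]
  row B: (299, 0, 1)   [0·322 + 1·299 = 299]
  322 = 1·299 + 23   → row C = row A − 1·row B = (23, 1, −1)   [check: 1·322 − 1·299 = 23]
  299 = 13·23 + 0   → remainder 0, stop. gcd = 23 (last nonzero row C).
So gcd(322, 299) = 23, with Bézout identity 1·322 − 1·299 = 23. Containment (⊇): the Bézout identity exhibits 23 as an element of (322, 299), giving (23) ⊆ (322, 299). Containment (⊆): since 23 | 322 and 23 | 299 (322 = 23·14, 299 = 23·13), every Z-linear combination of 322 and 299 is divisible by 23, so (322, 299) ⊆ (23). Therefore (322, 299) = (23), d = 23.

Final answer: (322, 299) = (23); d = 23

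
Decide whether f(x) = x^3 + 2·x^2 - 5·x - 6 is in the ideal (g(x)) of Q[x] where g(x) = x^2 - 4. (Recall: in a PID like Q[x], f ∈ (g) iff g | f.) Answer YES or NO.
In Q[x] the ideal (g) consists of all multiples of g, so f ∈ (g) iff g | f, i.e. iff the remainder of f on division by g is 0. Divide f by g (g is monic, so eliminate the leading term of the running remainder at each step):
  leading term x^3: subtract (x)·g(x) = x^3 - 4·x, leaving 2·x^2 - x - 6
  leading term 2·x^2: subtract (2)·g(x) = 2·x^2 - 8, leaving 2 - x
The remainder r(x) = 2 - x ≠ 0 (and deg r < deg g), so g ∤ f, i.e. f ∉ (g).

Final answer: NO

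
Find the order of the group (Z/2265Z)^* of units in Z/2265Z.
(Z/2265Z)^* consists of the classes a with gcd(a, 2265) = 1, so its order is φ(2265). φ is multiplicative, with φ(p^e) = p^e − p^(e−1). Factorise 2265 = 3 · 5 · 151. Then
  φ(2265) = (3 − 1) · (5 − 1) · (151 − 1) = 2 · 4 · 150 = 1200.
Thus |(Z/2265Z)^*| = 1200.

Final answer: |(Z/2265Z)^*| = 1200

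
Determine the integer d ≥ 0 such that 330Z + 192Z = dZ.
In the PID Z, (a, b) is generated by gcd(a, b). Compute gcd(330, 192) with the extended Euclidean algorithm, tracking rows (r, s, t) with s·330 + t·192 = r:
  row A: (330, 1, 0)   [1·330 + 0·192 = 330]
  row B: (192, 0, 1)   [0·330 + 1·192 = 192]
  330 = 1·192 + 138   → row C = row A − 1·row B = (138, 1, −1)   [check: 1·330 − 1·192 = 138]
  192 = 1·138 + 54   → row D = row B − 1·row C = (54, −1, 2)   [check: −1·330 + 2·192 = 54]
  138 = 2·54 + 30   → row E = row C − 2·row D = (30, 3, −5)   [check: 3·330 − 5·192 = 30]
  54 = 1·30 + 24   → row F = row D − 1·row E = (24, −4, 7)   [check: −4·330 + 7·192 = 24]
  30 = 1·24 + 6   → row G = row E − 1·row F = (6, 7, −12)   [check: 7·330 − 12·192 = 6]
  24 = 4·6 + 0   → remainder 0, stop. gcd = 6 (last nonzero row G).
So gcd(330, 192) = 6, with Bézout identity 7·330 − 12·192 = 6. Containment (⊇): the Bézout identity exhibits 6 as an element of (330, 192), giving (6) ⊆ (330, 192). Containment (⊆): since 6 | 330 and 6 | 192 (330 = 6·55, 192 = 6·32), every Z-linear combination of 330 and 192 is divisible by 6, so (330, 192) ⊆ (6). Therefore (330, 192) = (6), d = 6.

Final answer: (330, 192) = (6); d = 6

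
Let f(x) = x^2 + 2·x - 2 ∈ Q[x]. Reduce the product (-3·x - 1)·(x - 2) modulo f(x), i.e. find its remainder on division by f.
First multiply in Q[x] without reducing: a · b = -3·x^2 + 5·x + 2. Now divide by f(x) = x^2 + 2·x - 2, eliminating the leading term at each step:
  leading term -3·x^2: subtract (-3)·f(x) = -3·x^2 - 6·x + 6, leaving 11·x - 4
The degree is now < 2, so this is the remainder. Hence a · b ≡ 11·x - 4 in Q[x]/(f).

Final answer: a · b ≡ 11·x - 4 (mod f(x))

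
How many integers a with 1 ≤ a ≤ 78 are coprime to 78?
24

The number of a ∈ {1, ..., 78} with gcd(a, 78) = 1 is by definition Euler's totient φ(78). φ is multiplicative, with φ(p^e) = p^e − p^(e−1). Factorise 78 = 2 · 3 · 13. Then
  φ(78) = (2 − 1) · (3 − 1) · (13 − 1) = 1 · 2 · 12 = 24.
So there are 24 such integers.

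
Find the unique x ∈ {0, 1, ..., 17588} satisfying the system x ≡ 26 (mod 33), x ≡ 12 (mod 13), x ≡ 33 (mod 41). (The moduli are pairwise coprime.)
The moduli 33, 13, 41 are pairwise coprime, so by the CRT there is a unique solution mod 33·13·41 = 17589.
Solve by successive substitution. Start with x ≡ 26 (mod 33).
  Combine with x ≡ 12 (mod 13): write x = 26 + 33·t and require 26 + 33·t ≡ 12 (mod 13), i.e. 33·t ≡ 12 − 26 ≡ 12 (mod 13). Since 33^(−1) ≡ 2 (mod 13) (33 ≡ 7 (mod 13)), t ≡ 2·12 ≡ 11 (mod 13). So x ≡ 26 + 33·11 = 389 (mod 429).
  Combine with x ≡ 33 (mod 41): write x = 389 + 429·t and require 389 + 429·t ≡ 33 (mod 41), i.e. 429·t ≡ 33 − 389 ≡ 13 (mod 41). Since 429^(−1) ≡ 13 (mod 41) (429 ≡ 19 (mod 41)), t ≡ 13·13 ≡ 5 (mod 41). So x ≡ 389 + 429·5 = 2534 (mod 17589).
Unique solution in [0, 17589): x = 2534.

Final answer: x ≡ 2534 (mod 17589); the representative in [0, 17589) is 2534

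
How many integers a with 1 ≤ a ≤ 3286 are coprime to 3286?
1560

The number of a ∈ {1, ..., 3286} with gcd(a, 3286) = 1 is by definition Euler's totient φ(3286). φ is multiplicative, with φ(p^e) = p^e − p^(e−1). Factorise 3286 = 2 · 31 · 53. Then
  φ(3286) = (2 − 1) · (31 − 1) · (53 − 1) = 1 · 30 · 52 = 1560.
So there are 1560 such integers.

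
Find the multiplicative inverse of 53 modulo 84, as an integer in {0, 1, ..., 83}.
53^(−1) ≡ 65 (mod 84)

Apply the extended Euclidean algorithm to (84, 53), tracking rows (r, s, t) with s·84 + t·53 = r. Each division r_prev = q·r_cur + r_new produces the new row as (previous row) − q·(current row):
  row A: (84, 1, 0)   [1·84 + 0·53 = 84]
  row B: (53, 0, 1)   [0·84 + 1·53 = 53]
  84 = 1·53 + 31   → row C = row A − 1·row B = (31, 1, −1)   [check: 1·84 − 1·53 = 31]
  53 = 1·31 + 22   → row D = row B − 1·row C = (22, −1, 2)   [check: −1·84 + 2·53 = 22]
  31 = 1·22 + 9   → row E = row C − 1·row D = (9, 2, −3)   [check: 2·84 − 3·53 = 9]
  22 = 2·9 + 4   → row F = row D − 2·row E = (4, −5, 8)   [check: −5·84 + 8·53 = 4]
  9 = 2·4 + 1   → row G = row E − 2·row F = (1, 12, −19)   [check: 12·84 − 19·53 = 1]
  4 = 4·1 + 0   → remainder 0, stop. gcd = 1 (last nonzero row G).
The gcd is 1, so 53 is invertible mod 84. The last nonzero row gives 12·84 − 19·53 = 1, so t = −19. So 53^(−1) ≡ −19 ≡ 65 (mod 84). Verify: 53 · 65 = 3445 ≡ 1 (mod 84). ✓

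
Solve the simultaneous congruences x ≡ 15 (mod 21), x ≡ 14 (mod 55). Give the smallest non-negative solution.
The moduli 21, 55 are pairwise coprime, so by the CRT there is a unique solution mod 21·55 = 1155.
Solve by successive substitution. Start with x ≡ 15 (mod 21).
  Combine with x ≡ 14 (mod 55): write x = 15 + 21·t and require 15 + 21·t ≡ 14 (mod 55), i.e. 21·t ≡ 14 − 15 ≡ 54 (mod 55). Since 21^(−1) ≡ 21 (mod 55), t ≡ 21·54 ≡ 34 (mod 55). So x ≡ 15 + 21·34 = 729 (mod 1155).
Unique solution in [0, 1155): x = 729.

Final answer: x ≡ 729 (mod 1155); the representative in [0, 1155) is 729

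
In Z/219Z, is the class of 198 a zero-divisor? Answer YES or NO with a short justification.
gcd(198, 219) = 3 > 1, so 198 is not a unit in Z/219Z. In Z/nZ every nonzero non-unit is a zero-divisor: explicitly, take b = 219/gcd = 73 ≠ 0 (mod 219); then 198·73 = 14454 = 66·219, i.e. 198·73 ≡ 0 (mod 219). So 198 is a zero-divisor.

Final answer: YES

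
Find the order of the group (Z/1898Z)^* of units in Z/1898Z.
|(Z/1898Z)^*| = 864

(Z/1898Z)^* consists of the classes a with gcd(a, 1898) = 1, so its order is φ(1898). φ is multiplicative, with φ(p^e) = p^e − p^(e−1). Factorise 1898 = 2 · 13 · 73. Then
  φ(1898) = (2 − 1) · (13 − 1) · (73 − 1) = 1 · 12 · 72 = 864.
Thus |(Z/1898Z)^*| = 864.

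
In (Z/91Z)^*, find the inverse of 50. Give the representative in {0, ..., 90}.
50^(−1) ≡ 71 (mod 91)

Apply the extended Euclidean algorithm to (91, 50), tracking rows (r, s, t) with s·91 + t·50 = r. Each division r_prev = q·r_cur + r_new produces the new row as (previous row) − q·(current row):
  row A: (91, 1, 0)   [1·91 + 0·50 = 91]
  row B: (50, 0, 1)   [0·91 + 1·50 = 50]
  91 = 1·50 + 41   → row C = row A − 1·row B = (41, 1, −1)   [check: 1·91 − 1·50 = 41]
  50 = 1·41 + 9   → row D = row B − 1·row C = (9, −1, 2)   [check: −1·91 + 2·50 = 9]
  41 = 4·9 + 5   → row E = row C − 4·row D = (5, 5, −9)   [check: 5·91 − 9·50 = 5]
  9 = 1·5 + 4   → row F = row D − 1·row E = (4, −6, 11)   [check: −6·91 + 11·50 = 4]
  5 = 1·4 + 1   → row G = row E − 1·row F = (1, 11, −20)   [check: 11·91 − 20·50 = 1]
  4 = 4·1 + 0   → remainder 0, stop. gcd = 1 (last nonzero row G).
The gcd is 1, so 50 is invertible mod 91. The last nonzero row gives 11·91 − 20·50 = 1, so t = −20. So 50^(−1) ≡ −20 ≡ 71 (mod 91). Verify: 50 · 71 = 3550 ≡ 1 (mod 91). ✓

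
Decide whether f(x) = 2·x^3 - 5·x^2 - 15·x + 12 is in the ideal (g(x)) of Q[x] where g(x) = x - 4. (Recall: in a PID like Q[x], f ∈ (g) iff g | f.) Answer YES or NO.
YES

In Q[x] the ideal (g) consists of all multiples of g, so f ∈ (g) iff g | f, i.e. iff the remainder of f on division by g is 0. Divide f by g (g is monic, so eliminate the leading term of the running remainder at each step):
  leading term 2·x^3: subtract (2·x^2)·g(x) = 2·x^3 - 8·x^2, leaving 3·x^2 - 15·x + 12
  leading term 3·x^2: subtract (3·x)·g(x) = 3·x^2 - 12·x, leaving 12 - 3·x
  leading term -3·x: subtract (-3)·g(x) = 12 - 3·x, leaving 0
The remainder is 0, so f(x) = g(x) · h(x) with h(x) = 2·x^2 + 3·x - 3. Hence g | f, i.e. f ∈ (g).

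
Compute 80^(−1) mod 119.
80^(−1) ≡ 61 (mod 119)

Apply the extended Euclidean algorithm to (119, 80), tracking rows (r, s, t) with s·119 + t·80 = r. Each division r_prev = q·r_cur + r_new produces the new row as (previous row) − q·(current row):
  row A: (119, 1, 0)   [1·119 + 0·80 = 119]
  row B: (80, 0, 1)   [0·119 + 1·80 = 80]
  119 = 1·80 + 39   → row C = row A − 1·row B = (39, 1, −1)   [check: 1·119 − 1·80 = 39]
  80 = 2·39 + 2   → row D = row B − 2·row C = (2, −2, 3)   [check: −2·119 + 3·80 = 2]
  39 = 19·2 + 1   → row E = row C − 19·row D = (1, 39, −58)   [check: 39·119 − 58·80 = 1]
  2 = 2·1 + 0   → remainder 0, stop. gcd = 1 (last nonzero row E).
The gcd is 1, so 80 is invertible mod 119. The last nonzero row gives 39·119 − 58·80 = 1, so t = −58. So 80^(−1) ≡ −58 ≡ 61 (mod 119). Verify: 80 · 61 = 4880 ≡ 1 (mod 119). ✓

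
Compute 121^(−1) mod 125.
121^(−1) ≡ 31 (mod 125)

Apply the extended Euclidean algorithm to (125, 121), tracking rows (r, s, t) with s·125 + t·121 = r. Each division r_prev = q·r_cur + r_new produces the new row as (previous row) − q·(current row):
  row A: (125, 1, 0)   [1·125 + 0·121 = 125]
  row B: (121, 0, 1)   [0·125 + 1·121 = 121]
  125 = 1·121 + 4   → row C = row A − 1·row B = (4, 1, −1)   [check: 1·125 − 1·121 = 4]
  121 = 30·4 + 1   → row D = row B − 30·row C = (1, −30, 31)   [check: −30·125 + 31·121 = 1]
  4 = 4·1 + 0   → remainder 0, stop. gcd = 1 (last nonzero row D).
The gcd is 1, so 121 is invertible mod 125. The last nonzero row gives −30·125 + 31·121 = 1, so t = 31. So 121^(−1) ≡ 31 (mod 125). Verify: 121 · 31 = 3751 ≡ 1 (mod 125). ✓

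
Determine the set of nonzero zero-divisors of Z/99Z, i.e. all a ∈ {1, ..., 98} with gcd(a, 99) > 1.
nonzero zero-divisors of Z/99Z = {3, 6, 9, 11, 12, 15, 18, 21, 22, 24, 27, 30, 33, 36, 39, 42, 44, 45, 48, 51, 54, 55, 57, 60, 63, 66, 69, 72, 75, 77, 78, 81, 84, 87, 88, 90, 93, 96}

An element a ∈ Z/99Z (with a ≠ 0) is a zero-divisor iff gcd(a, 99) > 1 (because a is a unit precisely when gcd(a, n) = 1, and in Z/nZ every nonzero, non-unit element is a zero-divisor). Scan a = 1, ..., 98 and keep those with gcd(a, 99) > 1:
  gcd(3, 99) = 3, gcd(6, 99) = 3, gcd(9, 99) = 9, gcd(11, 99) = 11, gcd(12, 99) = 3, gcd(15, 99) = 3, gcd(18, 99) = 9, gcd(21, 99) = 3, gcd(22, 99) = 11, gcd(24, 99) = 3, gcd(27, 99) = 9, gcd(30, 99) = 3, gcd(33, 99) = 33, gcd(36, 99) = 9, gcd(39, 99) = 3, gcd(42, 99) = 3, gcd(44, 99) = 11, gcd(45, 99) = 9, gcd(48, 99) = 3, gcd(51, 99) = 3, gcd(54, 99) = 9, gcd(55, 99) = 11, gcd(57, 99) = 3, gcd(60, 99) = 3, gcd(63, 99) = 9, gcd(66, 99) = 33, gcd(69, 99) = 3, gcd(72, 99) = 9, gcd(75, 99) = 3, gcd(77, 99) = 11, gcd(78, 99) = 3, gcd(81, 99) = 9, gcd(84, 99) = 3, gcd(87, 99) = 3, gcd(88, 99) = 11, gcd(90, 99) = 9, gcd(93, 99) = 3, gcd(96, 99) = 3.
All other a ∈ {1, ..., 98} have gcd(a, 99) = 1 and are units. So the nonzero zero-divisors are exactly the 38 values of a appearing in this scan.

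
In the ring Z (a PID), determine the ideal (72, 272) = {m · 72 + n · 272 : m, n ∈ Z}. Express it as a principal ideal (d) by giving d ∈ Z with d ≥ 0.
In the PID Z, (a, b) is generated by gcd(a, b). Compute gcd(272, 72) with the extended Euclidean algorithm, tracking rows (r, s, t) with s·272 + t·72 = r:
  row A: (272, 1, 0)   [1·272 + 0·72 = 272]
  row B: (72, 0, 1)   [0·272 + 1·72 = 72]
  272 = 3·72 + 56   → row C = row A − 3·row B = (56, 1, −3)   [check: 1·272 − 3·72 = 56]
  72 = 1·56 + 16   → row D = row B − 1·row C = (16, −1, 4)   [check: −1·272 + 4·72 = 16]
  56 = 3·16 + 8   → row E = row C − 3·row D = (8, 4, −15)   [check: 4·272 − 15·72 = 8]
  16 = 2·8 + 0   → remainder 0, stop. gcd = 8 (last nonzero row E).
So gcd(72, 272) = 8, with Bézout identity 4·272 − 15·72 = 8. Containment (⊇): the Bézout identity exhibits 8 as an element of (72, 272), giving (8) ⊆ (72, 272). Containment (⊆): since 8 | 72 and 8 | 272 (72 = 8·9, 272 = 8·34), every Z-linear combination of 72 and 272 is divisible by 8, so (72, 272) ⊆ (8). Therefore (72, 272) = (8), d = 8.

Final answer: (72, 272) = (8); d = 8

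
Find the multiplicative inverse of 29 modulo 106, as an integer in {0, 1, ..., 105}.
29^(−1) ≡ 11 (mod 106)

Apply the extended Euclidean algorithm to (106, 29), tracking rows (r, s, t) with s·106 + t·29 = r. Each division r_prev = q·r_cur + r_new produces the new row as (previous row) − q·(current row):
  row A: (106, 1, 0)   [1·106 + 0·29 = 106]
  row B: (29, 0, 1)   [0·106 + 1·29 = 29]
  106 = 3·29 + 19   → row C = row A − 3·row B = (19, 1, −3)   [check: 1·106 − 3·29 = 19]
  29 = 1·19 + 10   → row D = row B − 1·row C = (10, −1, 4)   [check: −1·106 + 4·29 = 10]
  19 = 1·10 + 9   → row E = row C − 1·row D = (9, 2, −7)   [check: 2·106 − 7·29 = 9]
  10 = 1·9 + 1   → row F = row D − 1·row E = (1, −3, 11)   [check: −3·106 + 11·29 = 1]
  9 = 9·1 + 0   → remainder 0, stop. gcd = 1 (last nonzero row F).
The gcd is 1, so 29 is invertible mod 106. The last nonzero row gives −3·106 + 11·29 = 1, so t = 11. So 29^(−1) ≡ 11 (mod 106). Verify: 29 · 11 = 319 ≡ 1 (mod 106). ✓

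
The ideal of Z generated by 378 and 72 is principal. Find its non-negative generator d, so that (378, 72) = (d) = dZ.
In the PID Z, (a, b) is generated by gcd(a, b). Compute gcd(378, 72) with the extended Euclidean algorithm, tracking rows (r, s, t) with s·378 + t·72 = r:
  row A: (378, 1, 0)   [1·378 + 0·72 = 378]
  row B: (72, 0, 1)   [0·378 + 1·72 = 72]
  378 = 5·72 + 18   → row C = row A − 5·row B = (18, 1, −5)   [check: 1·378 − 5·72 = 18]
  72 = 4·18 + 0   → remainder 0, stop. gcd = 18 (last nonzero row C).
So gcd(378, 72) = 18, with Bézout identity 1·378 − 5·72 = 18. Containment (⊇): the Bézout identity exhibits 18 as an element of (378, 72), giving (18) ⊆ (378, 72). Containment (⊆): since 18 | 378 and 18 | 72 (378 = 18·21, 72 = 18·4), every Z-linear combination of 378 and 72 is divisible by 18, so (378, 72) ⊆ (18). Therefore (378, 72) = (18), d = 18.

Final answer: (378, 72) = (18); d = 18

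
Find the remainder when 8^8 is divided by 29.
20

Use repeated squaring. Binary(8) = 1000. Walk through the bits of the exponent 8 left-to-right: at each bit after the leading one, square the running value, then multiply by 8 if the bit is 1 (always reducing mod 29):
  bit 1 = 1 (leading): start with 8.
  bit 2 = 0: square 8^2 = 64 ≡ 6 (mod 29).
  bit 3 = 0: square 6^2 = 36 ≡ 7 (mod 29).
  bit 4 = 0: square 7^2 = 49 ≡ 20 (mod 29).
Final value: 8^8 ≡ 20 (mod 29).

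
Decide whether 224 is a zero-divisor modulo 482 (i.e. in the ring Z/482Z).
YES

gcd(224, 482) = 2 > 1, so 224 is not a unit in Z/482Z. In Z/nZ every nonzero non-unit is a zero-divisor: explicitly, take b = 482/gcd = 241 ≠ 0 (mod 482); then 224·241 = 53984 = 112·482, i.e. 224·241 ≡ 0 (mod 482). So 224 is a zero-divisor.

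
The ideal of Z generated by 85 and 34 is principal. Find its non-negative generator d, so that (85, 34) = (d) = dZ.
In the PID Z, (a, b) is generated by gcd(a, b). Compute gcd(85, 34) with the extended Euclidean algorithm, tracking rows (r, s, t) with s·85 + t·34 = r:
  row A: (85, 1, 0)   [1·85 + 0·34 = 85]
  row B: (34, 0, 1)   [0·85 + 1·34 = 34]
  85 = 2·34 + 17   → row C = row A − 2·row B = (17, 1, −2)   [check: 1·85 − 2·34 = 17]
  34 = 2·17 + 0   → remainder 0, stop. gcd = 17 (last nonzero row C).
So gcd(85, 34) = 17, with Bézout identity 1·85 − 2·34 = 17. Containment (⊇): the Bézout identity exhibits 17 as an element of (85, 34), giving (17) ⊆ (85, 34). Containment (⊆): since 17 | 85 and 17 | 34 (85 = 17·5, 34 = 17·2), every Z-linear combination of 85 and 34 is divisible by 17, so (85, 34) ⊆ (17). Therefore (85, 34) = (17), d = 17.

Final answer: (85, 34) = (17); d = 17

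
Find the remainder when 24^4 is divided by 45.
Use repeated squaring. Binary(4) = 100. Walk through the bits of the exponent 4 left-to-right: at each bit after the leading one, square the running value, then multiply by 24 if the bit is 1 (always reducing mod 45):
  bit 1 = 1 (leading): start with 24.
  bit 2 = 0: square 24^2 = 576 ≡ 36 (mod 45).
  bit 3 = 0: square 36^2 = 1296 ≡ 36 (mod 45).
Final value: 24^4 ≡ 36 (mod 45).

Final answer: 36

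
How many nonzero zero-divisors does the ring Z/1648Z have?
In Z/1648Z each nonzero element is either a unit (gcd with 1648 is 1) or a zero-divisor (gcd > 1). The number of units is φ(1648): factorise 1648 = 2^4 · 103, so φ(1648) = (2^4 − 2^3) · (103 − 1) = 8 · 102 = 816. The nonzero elements number 1648 − 1 = 1647. Hence the nonzero zero-divisors number 1647 − 816 = 831.

Final answer: Z/1648Z has 831 nonzero zero-divisors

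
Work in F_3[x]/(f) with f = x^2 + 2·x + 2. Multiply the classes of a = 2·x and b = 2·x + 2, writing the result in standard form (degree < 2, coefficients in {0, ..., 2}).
Multiply as integer polynomials: a · b = 4·x^2 + 4·x. Reducing coefficients mod 3: a · b ≡ x^2 + x. Now divide by f(x) = x^2 + 2·x + 2 in F_3[x], eliminating the leading term at each step:
  leading term x^2: subtract (1)·f(x) = x^2 + 2·x + 2, leaving 2·x + 1 (coefficients mod 3)
The degree is now < 2, so this is the remainder. Hence a · b ≡ 2·x + 1 in F_3[x]/(f).

Final answer: a · b ≡ 2·x + 1 (mod f(x))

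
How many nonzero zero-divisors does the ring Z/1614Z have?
In Z/1614Z each nonzero element is either a unit (gcd with 1614 is 1) or a zero-divisor (gcd > 1). The number of units is φ(1614): factorise 1614 = 2 · 3 · 269, so φ(1614) = (2 − 1) · (3 − 1) · (269 − 1) = 1 · 2 · 268 = 536. The nonzero elements number 1614 − 1 = 1613. Hence the nonzero zero-divisors number 1613 − 536 = 1077.

Final answer: Z/1614Z has 1077 nonzero zero-divisors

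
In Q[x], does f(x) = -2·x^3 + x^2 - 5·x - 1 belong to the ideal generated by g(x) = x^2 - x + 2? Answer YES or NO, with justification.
NO

In Q[x] the ideal (g) consists of all multiples of g, so f ∈ (g) iff g | f, i.e. iff the remainder of f on division by g is 0. Divide f by g (g is monic, so eliminate the leading term of the running remainder at each step):
  leading term -2·x^3: subtract (-2·x)·g(x) = -2·x^3 + 2·x^2 - 4·x, leaving -x^2 - x - 1
  leading term -x^2: subtract (-1)·g(x) = -x^2 + x - 2, leaving 1 - 2·x
The remainder r(x) = 1 - 2·x ≠ 0 (and deg r < deg g), so g ∤ f, i.e. f ∉ (g).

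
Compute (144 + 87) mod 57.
Reduce the summands first: 144 ≡ 30, 87 ≡ 30 (mod 57), so 144 + 87 ≡ 30 + 30 (mod 57). 30 + 30 = 60; 60 = 1·57 + 3, so (144 + 87) mod 57 = 3.

Final answer: 3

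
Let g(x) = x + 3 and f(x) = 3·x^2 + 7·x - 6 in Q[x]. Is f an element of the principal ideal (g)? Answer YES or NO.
YES

In Q[x] the ideal (g) consists of all multiples of g, so f ∈ (g) iff g | f, i.e. iff the remainder of f on division by g is 0. Divide f by g (g is monic, so eliminate the leading term of the running remainder at each step):
  leading term 3·x^2: subtract (3·x)·g(x) = 3·x^2 + 9·x, leaving -2·x - 6
  leading term -2·x: subtract (-2)·g(x) = -2·x - 6, leaving 0
The remainder is 0, so f(x) = g(x) · h(x) with h(x) = 3·x - 2. Hence g | f, i.e. f ∈ (g).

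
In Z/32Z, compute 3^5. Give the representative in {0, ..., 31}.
19

Use repeated squaring. Binary(5) = 101. Walk through the bits of the exponent 5 left-to-right: at each bit after the leading one, square the running value, then multiply by 3 if the bit is 1 (always reducing mod 32):
  bit 1 = 1 (leading): start with 3.
  bit 2 = 0: square 3^2 = 9 (mod 32).
  bit 3 = 1: square 9^2 = 81 ≡ 17; bit is 1, so multiply 17·3 = 51 ≡ 19 (mod 32).
Final value: 3^5 ≡ 19 (mod 32).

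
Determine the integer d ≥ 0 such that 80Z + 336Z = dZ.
In the PID Z, (a, b) is generated by gcd(a, b). Compute gcd(336, 80) with the extended Euclidean algorithm, tracking rows (r, s, t) with s·336 + t·80 = r:
  row A: (336, 1, 0)   [1·336 + 0·80 = 336]
  row B: (80, 0, 1)   [0·336 + 1·80 = 80]
  336 = 4·80 + 16   → row C = row A − 4·row B = (16, 1, −4)   [check: 1·336 − 4·80 = 16]
  80 = 5·16 + 0   → remainder 0, stop. gcd = 16 (last nonzero row C).
So gcd(80, 336) = 16, with Bézout identity 1·336 − 4·80 = 16. Containment (⊇): the Bézout identity exhibits 16 as an element of (80, 336), giving (16) ⊆ (80, 336). Containment (⊆): since 16 | 80 and 16 | 336 (80 = 16·5, 336 = 16·21), every Z-linear combination of 80 and 336 is divisible by 16, so (80, 336) ⊆ (16). Therefore (80, 336) = (16), d = 16.

Final answer: (80, 336) = (16); d = 16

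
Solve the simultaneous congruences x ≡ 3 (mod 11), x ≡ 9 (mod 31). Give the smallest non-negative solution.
x ≡ 102 (mod 341); the representative in [0, 341) is 102

The moduli 11, 31 are pairwise coprime, so by the CRT there is a unique solution mod 11·31 = 341.
Solve by successive substitution. Start with x ≡ 3 (mod 11).
  Combine with x ≡ 9 (mod 31): write x = 3 + 11·t and require 3 + 11·t ≡ 9 (mod 31), i.e. 11·t ≡ 9 − 3 ≡ 6 (mod 31). Since 11^(−1) ≡ 17 (mod 31), t ≡ 17·6 ≡ 9 (mod 31). So x ≡ 3 + 11·9 = 102 (mod 341).
Unique solution in [0, 341): x = 102.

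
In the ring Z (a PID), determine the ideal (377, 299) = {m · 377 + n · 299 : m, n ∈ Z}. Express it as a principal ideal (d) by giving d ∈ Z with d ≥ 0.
(377, 299) = (13); d = 13

In the PID Z, (a, b) is generated by gcd(a, b). Compute gcd(377, 299) with the extended Euclidean algorithm, tracking rows (r, s, t) with s·377 + t·299 = r:
  row A: (377, 1, 0)   [1·377 + 0·299 = 377]
  row B: (299, 0, 1)   [0·377 + 1·299 = 299]
  377 = 1·299 + 78   → row C = row A − 1·row B = (78, 1, −1)   [check: 1·377 − 1·299 = 78]
  299 = 3·78 + 65   → row D = row B − 3·row C = (65, −3, 4)   [check: −3·377 + 4·299 = 65]
  78 = 1·65 + 13   → row E = row C − 1·row D = (13, 4, −5)   [check: 4·377 − 5·299 = 13]
  65 = 5·13 + 0   → remainder 0, stop. gcd = 13 (last nonzero row E).
So gcd(377, 299) = 13, with Bézout identity 4·377 − 5·299 = 13. Containment (⊇): the Bézout identity exhibits 13 as an element of (377, 299), giving (13) ⊆ (377, 299). Containment (⊆): since 13 | 377 and 13 | 299 (377 = 13·29, 299 = 13·23), every Z-linear combination of 377 and 299 is divisible by 13, so (377, 299) ⊆ (13). Therefore (377, 299) = (13), d = 13.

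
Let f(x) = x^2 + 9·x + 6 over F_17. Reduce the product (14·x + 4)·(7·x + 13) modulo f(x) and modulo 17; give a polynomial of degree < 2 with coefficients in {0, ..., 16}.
a · b ≡ 8·x + 8 (mod f(x))

Multiply as integer polynomials: a · b = 98·x^2 + 210·x + 52. Reducing coefficients mod 17: a · b ≡ 13·x^2 + 6·x + 1. Now divide by f(x) = x^2 + 9·x + 6 in F_17[x], eliminating the leading term at each step:
  leading term 13·x^2: subtract (13)·f(x) = 13·x^2 + 15·x + 10, leaving 8·x + 8 (coefficients mod 17)
The degree is now < 2, so this is the remainder. Hence a · b ≡ 8·x + 8 in F_17[x]/(f).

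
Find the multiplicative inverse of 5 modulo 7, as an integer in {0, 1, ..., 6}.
Apply the extended Euclidean algorithm to (7, 5), tracking rows (r, s, t) with s·7 + t·5 = r. Each division r_prev = q·r_cur + r_new produces the new row as (previous row) − q·(current row):
  row A: (7, 1, 0)   [1·7 + 0·5 = 7]
  row B: (5, 0, 1)   [0·7 + 1·5 = 5]
  7 = 1·5 + 2   → row C = row A − 1·row B = (2, 1, −1)   [check: 1·7 − 1·5 = 2]
  5 = 2·2 + 1   → row D = row B − 2·row C = (1, −2, 3)   [check: −2·7 + 3·5 = 1]
  2 = 2·1 + 0   → remainder 0, stop. gcd = 1 (last nonzero row D).
The gcd is 1, so 5 is invertible mod 7. The last nonzero row gives −2·7 + 3·5 = 1, so t = 3. So 5^(−1) ≡ 3 (mod 7). Verify: 5 · 3 = 15 ≡ 1 (mod 7). ✓

Final answer: 5^(−1) ≡ 3 (mod 7)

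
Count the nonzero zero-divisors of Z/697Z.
Z/697Z has 56 nonzero zero-divisors

In Z/697Z each nonzero element is either a unit (gcd with 697 is 1) or a zero-divisor (gcd > 1). The number of units is φ(697): factorise 697 = 17 · 41, so φ(697) = (17 − 1) · (41 − 1) = 16 · 40 = 640. The nonzero elements number 697 − 1 = 696. Hence the nonzero zero-divisors number 696 − 640 = 56.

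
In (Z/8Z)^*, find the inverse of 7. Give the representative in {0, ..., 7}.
Apply the extended Euclidean algorithm to (8, 7), tracking rows (r, s, t) with s·8 + t·7 = r. Each division r_prev = q·r_cur + r_new produces the new row as (previous row) − q·(current row):
  row A: (8, 1, 0)   [1·8 + 0·7 = 8]
  row B: (7, 0, 1)   [0·8 + 1·7 = 7]
  8 = 1·7 + 1   → row C = row A − 1·row B = (1, 1, −1)   [check: 1·8 − 1·7 = 1]
  7 = 7·1 + 0   → remainder 0, stop. gcd = 1 (last nonzero row C).
The gcd is 1, so 7 is invertible mod 8. The last nonzero row gives 1·8 − 1·7 = 1, so t = −1. So 7^(−1) ≡ −1 ≡ 7 (mod 8). Verify: 7 · 7 = 49 ≡ 1 (mod 8). ✓

Final answer: 7^(−1) ≡ 7 (mod 8)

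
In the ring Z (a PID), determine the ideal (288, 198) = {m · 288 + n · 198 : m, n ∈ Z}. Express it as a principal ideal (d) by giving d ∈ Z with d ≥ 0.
(288, 198) = (18); d = 18

In the PID Z, (a, b) is generated by gcd(a, b). Compute gcd(288, 198) with the extended Euclidean algorithm, tracking rows (r, s, t) with s·288 + t·198 = r:
  row A: (288, 1, 0)   [1·288 + 0·198 = 288]
  row B: (198, 0, 1)   [0·288 + 1·198 = 198]
  288 = 1·198 + 90   → row C = row A − 1·row B = (90, 1, −1)   [check: 1·288 − 1·198 = 90]
  198 = 2·90 + 18   → row D = row B − 2·row C = (18, −2, 3)   [check: −2·288 + 3·198 = 18]
  90 = 5·18 + 0   → remainder 0, stop. gcd = 18 (last nonzero row D).
So gcd(288, 198) = 18, with Bézout identity −2·288 + 3·198 = 18. Containment (⊇): the Bézout identity exhibits 18 as an element of (288, 198), giving (18) ⊆ (288, 198). Containment (⊆): since 18 | 288 and 18 | 198 (288 = 18·16, 198 = 18·11), every Z-linear combination of 288 and 198 is divisible by 18, so (288, 198) ⊆ (18). Therefore (288, 198) = (18), d = 18.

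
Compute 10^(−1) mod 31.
10^(−1) ≡ 28 (mod 31)

Apply the extended Euclidean algorithm to (31, 10), tracking rows (r, s, t) with s·31 + t·10 = r. Each division r_prev = q·r_cur + r_new produces the new row as (previous row) − q·(current row):
  row A: (31, 1, 0)   [1·31 + 0·10 = 31]
  row B: (10, 0, 1)   [0·31 + 1·10 = 10]
  31 = 3·10 + 1   → row C = row A − 3·row B = (1, 1, −3)   [check: 1·31 − 3·10 = 1]
  10 = 10·1 + 0   → remainder 0, stop. gcd = 1 (last nonzero row C).
The gcd is 1, so 10 is invertible mod 31. The last nonzero row gives 1·31 − 3·10 = 1, so t = −3. So 10^(−1) ≡ −3 ≡ 28 (mod 31). Verify: 10 · 28 = 280 ≡ 1 (mod 31). ✓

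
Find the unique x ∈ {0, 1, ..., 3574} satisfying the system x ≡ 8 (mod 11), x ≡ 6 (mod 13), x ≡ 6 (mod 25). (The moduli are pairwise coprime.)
The moduli 11, 13, 25 are pairwise coprime, so by the CRT there is a unique solution mod 11·13·25 = 3575.
Solve by successive substitution. Start with x ≡ 8 (mod 11).
  Combine with x ≡ 6 (mod 13): write x = 8 + 11·t and require 8 + 11·t ≡ 6 (mod 13), i.e. 11·t ≡ 6 − 8 ≡ 11 (mod 13). Since 11^(−1) ≡ 6 (mod 13), t ≡ 6·11 ≡ 1 (mod 13). So x ≡ 8 + 11·1 = 19 (mod 143).
  Combine with x ≡ 6 (mod 25): write x = 19 + 143·t and require 19 + 143·t ≡ 6 (mod 25), i.e. 143·t ≡ 6 − 19 ≡ 12 (mod 25). Since 143^(−1) ≡ 7 (mod 25) (143 ≡ 18 (mod 25)), t ≡ 7·12 ≡ 9 (mod 25). So x ≡ 19 + 143·9 = 1306 (mod 3575).
Unique solution in [0, 3575): x = 1306.

Final answer: x ≡ 1306 (mod 3575); the representative in [0, 3575) is 1306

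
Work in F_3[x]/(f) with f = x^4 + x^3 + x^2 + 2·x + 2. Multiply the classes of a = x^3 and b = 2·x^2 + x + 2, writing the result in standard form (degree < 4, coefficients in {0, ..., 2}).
a · b ≡ x^3 + x + 2 (mod f(x))

Multiply as integer polynomials: a · b = 2·x^5 + x^4 + 2·x^3. Reducing coefficients mod 3: a · b ≡ 2·x^5 + x^4 + 2·x^3. Now divide by f(x) = x^4 + x^3 + x^2 + 2·x + 2 in F_3[x], eliminating the leading term at each step:
  leading term 2·x^5: subtract (2·x)·f(x) = 2·x^5 + 2·x^4 + 2·x^3 + x^2 + x, leaving 2·x^4 + 2·x^2 + 2·x (coefficients mod 3)
  leading term 2·x^4: subtract (2)·f(x) = 2·x^4 + 2·x^3 + 2·x^2 + x + 1, leaving x^3 + x + 2 (coefficients mod 3)
The degree is now < 4, so this is the remainder. Hence a · b ≡ x^3 + x + 2 in F_3[x]/(f).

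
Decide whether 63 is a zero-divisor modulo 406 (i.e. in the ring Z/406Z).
gcd(63, 406) = 7 > 1, so 63 is not a unit in Z/406Z. In Z/nZ every nonzero non-unit is a zero-divisor: explicitly, take b = 406/gcd = 58 ≠ 0 (mod 406); then 63·58 = 3654 = 9·406, i.e. 63·58 ≡ 0 (mod 406). So 63 is a zero-divisor.

Final answer: YES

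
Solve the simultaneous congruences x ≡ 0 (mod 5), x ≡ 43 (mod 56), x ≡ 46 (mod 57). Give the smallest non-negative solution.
The moduli 5, 56, 57 are pairwise coprime, so by the CRT there is a unique solution mod 5·56·57 = 15960.
Solve by successive substitution. Start with x ≡ 0 (mod 5).
  Combine with x ≡ 43 (mod 56): write x = 5·t and require 5·t ≡ 43 (mod 56). Since 5^(−1) ≡ 45 (mod 56), t ≡ 45·43 ≡ 31 (mod 56). So x ≡ 5·31 = 155 (mod 280).
  Combine with x ≡ 46 (mod 57): write x = 155 + 280·t and require 155 + 280·t ≡ 46 (mod 57), i.e. 280·t ≡ 46 − 155 ≡ 5 (mod 57). Since 280^(−1) ≡ 34 (mod 57) (280 ≡ 52 (mod 57)), t ≡ 34·5 ≡ 56 (mod 57). So x ≡ 155 + 280·56 = 15835 (mod 15960).
Unique solution in [0, 15960): x = 15835.

Final answer: x ≡ 15835 (mod 15960); the representative in [0, 15960) is 15835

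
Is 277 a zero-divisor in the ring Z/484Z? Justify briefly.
NO

gcd(277, 484) = 1, so 277 is a unit in Z/484Z (it has a multiplicative inverse). A unit cannot be a zero-divisor: if 277·b ≡ 0 then multiplying both sides by 277^(−1) gives b ≡ 0. So 277 is not a zero-divisor.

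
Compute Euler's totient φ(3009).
φ(3009) = 1856

φ is multiplicative, with φ(p^e) = p^e − p^(e−1). Factorise 3009 = 3 · 17 · 59. Then
  φ(3009) = (3 − 1) · (17 − 1) · (59 − 1) = 2 · 16 · 58 = 1856.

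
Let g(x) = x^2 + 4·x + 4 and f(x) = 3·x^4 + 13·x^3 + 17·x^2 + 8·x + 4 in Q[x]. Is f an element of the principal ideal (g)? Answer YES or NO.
YES

In Q[x] the ideal (g) consists of all multiples of g, so f ∈ (g) iff g | f, i.e. iff the remainder of f on division by g is 0. Divide f by g (g is monic, so eliminate the leading term of the running remainder at each step):
  leading term 3·x^4: subtract (3·x^2)·g(x) = 3·x^4 + 12·x^3 + 12·x^2, leaving x^3 + 5·x^2 + 8·x + 4
  leading term x^3: subtract (x)·g(x) = x^3 + 4·x^2 + 4·x, leaving x^2 + 4·x + 4
  leading term x^2: subtract (1)·g(x) = x^2 + 4·x + 4, leaving 0
The remainder is 0, so f(x) = g(x) · h(x) with h(x) = 3·x^2 + x + 1. Hence g | f, i.e. f ∈ (g).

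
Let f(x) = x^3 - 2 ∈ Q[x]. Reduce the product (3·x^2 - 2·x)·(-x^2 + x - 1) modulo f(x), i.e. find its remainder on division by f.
a · b ≡ -5·x^2 - 4·x + 10 (mod f(x))

First multiply in Q[x] without reducing: a · b = -3·x^4 + 5·x^3 - 5·x^2 + 2·x. Now divide by f(x) = x^3 - 2, eliminating the leading term at each step:
  leading term -3·x^4: subtract (-3·x)·f(x) = -3·x^4 + 6·x, leaving 5·x^3 - 5·x^2 - 4·x
  leading term 5·x^3: subtract (5)·f(x) = 5·x^3 - 10, leaving -5·x^2 - 4·x + 10
The degree is now < 3, so this is the remainder. Hence a · b ≡ -5·x^2 - 4·x + 10 in Q[x]/(f).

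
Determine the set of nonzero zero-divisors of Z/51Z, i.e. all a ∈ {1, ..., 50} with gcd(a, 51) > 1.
An element a ∈ Z/51Z (with a ≠ 0) is a zero-divisor iff gcd(a, 51) > 1 (because a is a unit precisely when gcd(a, n) = 1, and in Z/nZ every nonzero, non-unit element is a zero-divisor). Scan a = 1, ..., 50 and keep those with gcd(a, 51) > 1:
  gcd(3, 51) = 3, gcd(6, 51) = 3, gcd(9, 51) = 3, gcd(12, 51) = 3, gcd(15, 51) = 3, gcd(17, 51) = 17, gcd(18, 51) = 3, gcd(21, 51) = 3, gcd(24, 51) = 3, gcd(27, 51) = 3, gcd(30, 51) = 3, gcd(33, 51) = 3, gcd(34, 51) = 17, gcd(36, 51) = 3, gcd(39, 51) = 3, gcd(42, 51) = 3, gcd(45, 51) = 3, gcd(48, 51) = 3.
All other a ∈ {1, ..., 50} have gcd(a, 51) = 1 and are units. So the nonzero zero-divisors are exactly the 18 values of a appearing in this scan.

Final answer: nonzero zero-divisors of Z/51Z = {3, 6, 9, 12, 15, 17, 18, 21, 24, 27, 30, 33, 34, 36, 39, 42, 45, 48}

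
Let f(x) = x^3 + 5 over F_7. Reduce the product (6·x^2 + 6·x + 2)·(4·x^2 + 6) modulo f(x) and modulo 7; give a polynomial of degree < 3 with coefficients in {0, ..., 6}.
Multiply as integer polynomials: a · b = 24·x^4 + 24·x^3 + 44·x^2 + 36·x + 12. Reducing coefficients mod 7: a · b ≡ 3·x^4 + 3·x^3 + 2·x^2 + x + 5. Now divide by f(x) = x^3 + 5 in F_7[x], eliminating the leading term at each step:
  leading term 3·x^4: subtract (3·x)·f(x) = 3·x^4 + x, leaving 3·x^3 + 2·x^2 + 5 (coefficients mod 7)
  leading term 3·x^3: subtract (3)·f(x) = 3·x^3 + 1, leaving 2·x^2 + 4 (coefficients mod 7)
The degree is now < 3, so this is the remainder. Hence a · b ≡ 2·x^2 + 4 in F_7[x]/(f).

Final answer: a · b ≡ 2·x^2 + 4 (mod f(x))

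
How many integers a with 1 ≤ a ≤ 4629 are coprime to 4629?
The number of a ∈ {1, ..., 4629} with gcd(a, 4629) = 1 is by definition Euler's totient φ(4629). φ is multiplicative, with φ(p^e) = p^e − p^(e−1). Factorise 4629 = 3 · 1543. Then
  φ(4629) = (3 − 1) · (1543 − 1) = 2 · 1542 = 3084.
So there are 3084 such integers.

Final answer: 3084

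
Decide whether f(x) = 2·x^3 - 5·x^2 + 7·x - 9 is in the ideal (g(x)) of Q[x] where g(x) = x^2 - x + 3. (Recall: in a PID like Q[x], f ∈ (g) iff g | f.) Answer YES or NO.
NO

In Q[x] the ideal (g) consists of all multiples of g, so f ∈ (g) iff g | f, i.e. iff the remainder of f on division by g is 0. Divide f by g (g is monic, so eliminate the leading term of the running remainder at each step):
  leading term 2·x^3: subtract (2·x)·g(x) = 2·x^3 - 2·x^2 + 6·x, leaving -3·x^2 + x - 9
  leading term -3·x^2: subtract (-3)·g(x) = -3·x^2 + 3·x - 9, leaving -2·x
The remainder r(x) = -2·x ≠ 0 (and deg r < deg g), so g ∤ f, i.e. f ∉ (g).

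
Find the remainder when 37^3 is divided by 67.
Use repeated squaring. Binary(3) = 11. Walk through the bits of the exponent 3 left-to-right: at each bit after the leading one, square the running value, then multiply by 37 if the bit is 1 (always reducing mod 67):
  bit 1 = 1 (leading): start with 37.
  bit 2 = 1: square 37^2 = 1369 ≡ 29; bit is 1, so multiply 29·37 = 1073 ≡ 1 (mod 67).
Final value: 37^3 ≡ 1 (mod 67).

Final answer: 1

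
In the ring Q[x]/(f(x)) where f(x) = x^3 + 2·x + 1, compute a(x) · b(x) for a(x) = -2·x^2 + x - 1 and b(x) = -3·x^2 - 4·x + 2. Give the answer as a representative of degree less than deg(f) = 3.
a · b ≡ -17·x^2 - 10·x - 7 (mod f(x))

First multiply in Q[x] without reducing: a · b = 6·x^4 + 5·x^3 - 5·x^2 + 6·x - 2. Now divide by f(x) = x^3 + 2·x + 1, eliminating the leading term at each step:
  leading term 6·x^4: subtract (6·x)·f(x) = 6·x^4 + 12·x^2 + 6·x, leaving 5·x^3 - 17·x^2 - 2
  leading term 5·x^3: subtract (5)·f(x) = 5·x^3 + 10·x + 5, leaving -17·x^2 - 10·x - 7
The degree is now < 3, so this is the remainder. Hence a · b ≡ -17·x^2 - 10·x - 7 in Q[x]/(f).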